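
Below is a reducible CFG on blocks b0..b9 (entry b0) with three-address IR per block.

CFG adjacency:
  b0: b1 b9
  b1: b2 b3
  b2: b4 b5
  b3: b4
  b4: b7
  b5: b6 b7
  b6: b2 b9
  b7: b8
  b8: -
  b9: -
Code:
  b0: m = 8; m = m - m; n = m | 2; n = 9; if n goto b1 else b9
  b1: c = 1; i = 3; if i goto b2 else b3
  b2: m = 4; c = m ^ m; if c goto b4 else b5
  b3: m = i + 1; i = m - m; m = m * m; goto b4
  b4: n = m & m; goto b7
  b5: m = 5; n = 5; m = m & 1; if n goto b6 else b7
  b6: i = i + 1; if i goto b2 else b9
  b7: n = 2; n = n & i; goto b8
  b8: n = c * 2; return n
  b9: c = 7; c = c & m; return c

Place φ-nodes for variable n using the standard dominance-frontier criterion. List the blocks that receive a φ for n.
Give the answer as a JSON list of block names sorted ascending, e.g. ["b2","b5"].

Answer: ["b2", "b4", "b7", "b9"]

Working:
idom tree: b1←b0 b2←b1 b3←b1 b4←b1 b5←b2 b6←b5 b7←b1 b8←b7 b9←b0
Dom at joins:
  b2: preds {b1,b6}: {b0,b1} ∩ {b0,b1,b2,b5,b6} = {b0,b1}; idom=b1
  b4: preds {b2,b3}: {b0,b1,b2} ∩ {b0,b1,b3} = {b0,b1}; idom=b1
  b7: preds {b4,b5}: {b0,b1,b4} ∩ {b0,b1,b2,b5} = {b0,b1}; idom=b1
  b9: preds {b0,b6}: {b0} ∩ {b0,b1,b2,b5,b6} = {b0}; idom=b0

DF walk-up:
  join b2 pred b1: · stop@b1
  join b2 pred b6: b6→b5→b2 stop@b1
  join b4 pred b2: b2 stop@b1
  join b4 pred b3: b3 stop@b1
  join b7 pred b4: b4 stop@b1
  join b7 pred b5: b5→b2 stop@b1
  join b9 pred b0: · stop@b0
  join b9 pred b6: b6→b5→b2→b1 stop@b0
  b0 → ∅
  b1 → {b9}
  b2 → {b2,b4,b7,b9}
  b3 → {b4}
  b4 → {b7}
  b5 → {b2,b7,b9}
  b6 → {b2,b9}
  b7 → ∅
  b8 → ∅
  b9 → ∅

φ for n: defs {b0,b4,b5,b7,b8}
  DF⁺ = {b2,b4,b7,b9}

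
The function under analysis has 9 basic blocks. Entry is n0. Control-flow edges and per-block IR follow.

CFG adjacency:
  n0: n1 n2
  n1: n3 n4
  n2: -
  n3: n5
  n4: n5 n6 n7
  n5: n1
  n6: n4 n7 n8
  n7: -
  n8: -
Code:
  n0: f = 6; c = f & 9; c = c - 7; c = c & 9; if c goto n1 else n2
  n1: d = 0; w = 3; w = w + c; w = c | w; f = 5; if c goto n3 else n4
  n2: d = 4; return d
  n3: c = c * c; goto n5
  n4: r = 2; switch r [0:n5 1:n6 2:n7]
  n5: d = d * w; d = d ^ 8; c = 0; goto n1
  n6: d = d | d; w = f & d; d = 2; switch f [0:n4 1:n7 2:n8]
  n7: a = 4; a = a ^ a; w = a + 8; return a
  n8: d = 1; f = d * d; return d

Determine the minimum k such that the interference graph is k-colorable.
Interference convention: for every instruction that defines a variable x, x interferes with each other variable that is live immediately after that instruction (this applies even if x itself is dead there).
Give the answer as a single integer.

Answer: 4

Working:
def/use:
  n0: {c,f} / ∅
  n1: {d,f,w} / {c}
  n2: {d} / ∅
  n3: {c} / {c}
  n4: {r} / ∅
  n5: {c,d} / {d,w}
  n6: {d,w} / {d,f}
  n7: {a,w} / ∅
  n8: {d,f} / ∅

Live sets:
  n0 li=∅ lo={c}
  n1 li={c} lo={c,d,f,w}
  n2 li=∅ lo=∅
  n3 li={c,d,w} lo={d,w}
  n4 li={d,f,w} lo={d,f,w}
  n5 li={d,w} lo={c}
  n6 li={d,f} lo={d,f,w}
  n7 li=∅ lo=∅
  n8 li=∅ lo=∅

Interference:
  a — {w}
  c — {d,f,w}
  d — {c,f,r,w}
  f — {c,d,r,w}
  r — {d,f,w}
  w — {a,c,d,f,r}

Registers:
  {c,d,f,w} pairwise interfere (4-clique) ⇒ χ ≥ 4
  assign a→R1 c→R3 d→R1 f→R2 r→R3 w→R0 — no edge inside a register ⇒ χ ≤ 4
  χ = 4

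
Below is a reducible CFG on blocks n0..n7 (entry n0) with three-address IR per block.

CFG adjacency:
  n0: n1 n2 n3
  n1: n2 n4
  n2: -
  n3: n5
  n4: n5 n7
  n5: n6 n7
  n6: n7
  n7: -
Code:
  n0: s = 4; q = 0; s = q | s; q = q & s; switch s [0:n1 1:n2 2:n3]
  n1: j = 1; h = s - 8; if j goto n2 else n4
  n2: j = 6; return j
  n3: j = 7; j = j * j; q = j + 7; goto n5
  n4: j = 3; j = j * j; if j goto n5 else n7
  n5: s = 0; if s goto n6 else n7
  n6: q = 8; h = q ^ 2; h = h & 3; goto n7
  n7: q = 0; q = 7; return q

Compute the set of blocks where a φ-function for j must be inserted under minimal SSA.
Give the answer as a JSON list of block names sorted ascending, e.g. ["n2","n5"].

Answer: ["n2", "n5", "n7"]

Derivation:
idom tree: n1←n0 n2←n0 n3←n0 n4←n1 n5←n0 n6←n5 n7←n0
Dom at joins:
  n2: preds {n0,n1}: {n0} ∩ {n0,n1} = {n0}; idom=n0
  n5: preds {n3,n4}: {n0,n3} ∩ {n0,n1,n4} = {n0}; idom=n0
  n7: preds {n4,n5,n6}: {n0,n1,n4} ∩ {n0,n5} ∩ {n0,n5,n6} = {n0}; idom=n0

DF derivation:
  join n2 pred n0: · stop@n0
  join n2 pred n1: n1 stop@n0
  join n5 pred n3: n3 stop@n0
  join n5 pred n4: n4→n1 stop@n0
  join n7 pred n4: n4→n1 stop@n0
  join n7 pred n5: n5 stop@n0
  join n7 pred n6: n6→n5 stop@n0
  DF(n0)=∅
  DF(n1)={n2,n5,n7}
  DF(n2)=∅
  DF(n3)={n5}
  DF(n4)={n5,n7}
  DF(n5)={n7}
  DF(n6)={n7}
  DF(n7)=∅

φ for j: defs {n1,n2,n3,n4}
  DF⁺ = {n2,n5,n7}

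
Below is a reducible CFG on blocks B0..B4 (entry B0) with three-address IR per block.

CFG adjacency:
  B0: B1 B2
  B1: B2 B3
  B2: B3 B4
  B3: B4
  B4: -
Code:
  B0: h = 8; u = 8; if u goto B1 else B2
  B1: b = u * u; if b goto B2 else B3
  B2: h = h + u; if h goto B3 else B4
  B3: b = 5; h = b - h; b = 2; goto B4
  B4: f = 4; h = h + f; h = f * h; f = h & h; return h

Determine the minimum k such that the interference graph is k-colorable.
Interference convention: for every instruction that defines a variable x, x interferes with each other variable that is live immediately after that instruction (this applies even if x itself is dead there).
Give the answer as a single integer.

Block summaries:
  B0: def={h,u} ue=∅
  B1: def={b} ue={u}
  B2: def={h} ue={h,u}
  B3: def={b,h} ue={h}
  B4: def={f,h} ue={h}

Live sets:
  B0: in=∅ out={h,u}
  B1: in={h,u} out={h,u}
  B2: in={h,u} out={h}
  B3: in={h} out={h}
  B4: in={h} out=∅

Interfere edges:
  b↔{h,u}
  f↔{h}
  h↔{b,f,u}
  u↔{b,h}

Colouring:
  clique {b,h,u} ⇒ need ≥ 3
  assign b→c1 f→c1 h→c0 u→c2 — no edge inside a register ⇒ χ ≤ 3
  χ = 3

Answer: 3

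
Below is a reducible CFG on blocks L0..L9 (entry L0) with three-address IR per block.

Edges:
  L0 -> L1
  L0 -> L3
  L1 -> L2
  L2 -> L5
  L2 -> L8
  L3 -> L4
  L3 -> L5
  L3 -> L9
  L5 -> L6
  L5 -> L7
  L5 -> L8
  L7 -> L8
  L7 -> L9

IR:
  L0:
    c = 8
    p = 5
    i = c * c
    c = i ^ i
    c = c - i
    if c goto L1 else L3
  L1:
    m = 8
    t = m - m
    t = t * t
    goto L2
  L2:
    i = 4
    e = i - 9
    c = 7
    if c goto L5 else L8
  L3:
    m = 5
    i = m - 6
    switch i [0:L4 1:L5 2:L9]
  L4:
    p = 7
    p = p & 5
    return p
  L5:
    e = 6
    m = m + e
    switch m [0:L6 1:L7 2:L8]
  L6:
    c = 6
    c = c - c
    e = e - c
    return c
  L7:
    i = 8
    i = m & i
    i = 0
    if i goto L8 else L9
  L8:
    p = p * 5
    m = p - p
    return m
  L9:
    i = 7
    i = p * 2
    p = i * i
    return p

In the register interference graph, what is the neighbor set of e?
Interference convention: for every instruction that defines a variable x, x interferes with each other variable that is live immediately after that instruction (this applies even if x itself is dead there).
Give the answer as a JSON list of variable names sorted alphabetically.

Block summaries:
  L0: def={c,i,p} ue=∅
  L1: def={m,t} ue=∅
  L2: def={c,e,i} ue=∅
  L3: def={i,m} ue=∅
  L4: def={p} ue=∅
  L5: def={e,m} ue={m}
  L6: def={c,e} ue={e}
  L7: def={i} ue={m}
  L8: def={m,p} ue={p}
  L9: def={i,p} ue={p}

Live sets:
  L0 li=∅ lo={p}
  L1 li={p} lo={m,p}
  L2 li={m,p} lo={m,p}
  L3 li={p} lo={m,p}
  L4 li=∅ lo=∅
  L5 li={m,p} lo={e,m,p}
  L6 li={e} lo=∅
  L7 li={m,p} lo={p}
  L8 li={p} lo=∅
  L9 li={p} lo=∅

Interfere edges:
  c — {e,i,m,p}
  e — {c,m,p}
  i — {c,m,p}
  m — {c,e,i,p,t}
  p — {c,e,i,m,t}
  t — {m,p}

N(e) = ["c", "m", "p"]

Answer: ["c", "m", "p"]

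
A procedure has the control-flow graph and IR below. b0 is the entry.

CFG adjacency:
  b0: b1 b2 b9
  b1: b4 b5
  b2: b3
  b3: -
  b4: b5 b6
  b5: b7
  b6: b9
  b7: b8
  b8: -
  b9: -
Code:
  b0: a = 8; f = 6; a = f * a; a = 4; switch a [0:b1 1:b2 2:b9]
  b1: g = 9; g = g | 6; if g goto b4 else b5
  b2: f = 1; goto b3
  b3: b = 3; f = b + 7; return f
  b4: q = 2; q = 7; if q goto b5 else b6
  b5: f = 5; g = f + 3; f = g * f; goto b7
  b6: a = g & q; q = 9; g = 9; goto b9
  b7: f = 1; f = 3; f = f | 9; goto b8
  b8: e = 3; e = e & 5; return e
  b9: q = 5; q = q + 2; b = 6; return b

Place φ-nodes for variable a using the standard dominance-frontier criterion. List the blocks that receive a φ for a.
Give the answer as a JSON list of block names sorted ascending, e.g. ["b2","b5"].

Answer: ["b9"]

Derivation:
idom tree: b1←b0 b2←b0 b3←b2 b4←b1 b5←b1 b6←b4 b7←b5 b8←b7 b9←b0
Join-block Dom:
  b5: preds {b1,b4}: {b0,b1} ∩ {b0,b1,b4} = {b0,b1}; idom=b1
  b9: preds {b0,b6}: {b0} ∩ {b0,b1,b4,b6} = {b0}; idom=b0

Frontier:
  b5←b1: walk · to b1
  b5←b4: walk b4 to b1
  b9←b0: walk · to b0
  b9←b6: walk b6→b4→b1 to b0
  b0: DF=∅
  b1: DF={b9}
  b2: DF=∅
  b3: DF=∅
  b4: DF={b5,b9}
  b5: DF=∅
  b6: DF={b9}
  b7: DF=∅
  b8: DF=∅
  b9: DF=∅

φ for a: defs {b0,b6}
  DF⁺ = {b9}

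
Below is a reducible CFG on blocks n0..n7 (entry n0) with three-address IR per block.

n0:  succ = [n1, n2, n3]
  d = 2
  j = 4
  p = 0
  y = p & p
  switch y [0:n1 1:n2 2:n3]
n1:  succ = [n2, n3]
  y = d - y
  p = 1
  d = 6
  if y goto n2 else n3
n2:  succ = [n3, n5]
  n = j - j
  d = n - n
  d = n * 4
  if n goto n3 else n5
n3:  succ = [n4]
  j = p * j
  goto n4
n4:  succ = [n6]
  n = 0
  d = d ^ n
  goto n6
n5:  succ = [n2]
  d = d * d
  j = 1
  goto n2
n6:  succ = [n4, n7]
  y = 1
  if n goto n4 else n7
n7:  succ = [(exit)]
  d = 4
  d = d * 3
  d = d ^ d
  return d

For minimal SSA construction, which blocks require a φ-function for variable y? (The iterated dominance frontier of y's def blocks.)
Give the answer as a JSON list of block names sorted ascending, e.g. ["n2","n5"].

idom tree: n1←n0 n2←n0 n3←n0 n4←n3 n5←n2 n6←n4 n7←n6
Dom∩ at merges:
  n2: preds {n0,n1,n5}: {n0} ∩ {n0,n1} ∩ {n0,n2,n5} = {n0}; idom=n0
  n3: preds {n0,n1,n2}: {n0} ∩ {n0,n1} ∩ {n0,n2} = {n0}; idom=n0
  n4: preds {n3,n6}: {n0,n3} ∩ {n0,n3,n4,n6} = {n0,n3}; idom=n3

DF derivation:
  join n2 pred n0: · stop@n0
  join n2 pred n1: n1 stop@n0
  join n2 pred n5: n5→n2 stop@n0
  join n3 pred n0: · stop@n0
  join n3 pred n1: n1 stop@n0
  join n3 pred n2: n2 stop@n0
  join n4 pred n3: · stop@n3
  join n4 pred n6: n6→n4 stop@n3
  DF(n0)=∅
  DF(n1)={n2,n3}
  DF(n2)={n2,n3}
  DF(n3)=∅
  DF(n4)={n4}
  DF(n5)={n2}
  DF(n6)={n4}
  DF(n7)=∅

φ for y: defs {n0,n1,n6}
  DF⁺ = {n2,n3,n4}

Answer: ["n2", "n3", "n4"]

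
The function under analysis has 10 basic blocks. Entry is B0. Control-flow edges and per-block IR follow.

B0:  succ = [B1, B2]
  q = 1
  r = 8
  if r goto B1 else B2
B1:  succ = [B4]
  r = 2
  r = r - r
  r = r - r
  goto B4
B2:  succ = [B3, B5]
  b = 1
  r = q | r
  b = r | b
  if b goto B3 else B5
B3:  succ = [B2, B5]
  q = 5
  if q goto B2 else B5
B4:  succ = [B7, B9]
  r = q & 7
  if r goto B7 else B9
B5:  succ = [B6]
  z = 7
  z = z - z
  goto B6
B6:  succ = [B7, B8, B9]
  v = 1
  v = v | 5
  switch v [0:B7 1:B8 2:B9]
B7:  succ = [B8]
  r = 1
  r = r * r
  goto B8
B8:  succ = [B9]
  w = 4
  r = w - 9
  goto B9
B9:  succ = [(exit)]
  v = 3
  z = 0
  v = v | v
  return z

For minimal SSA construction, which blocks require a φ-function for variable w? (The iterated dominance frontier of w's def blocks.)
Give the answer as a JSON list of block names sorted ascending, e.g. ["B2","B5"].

idom tree: B1←B0 B2←B0 B3←B2 B4←B1 B5←B2 B6←B5 B7←B0 B8←B0 B9←B0
Dom∩ at merges:
  B2: preds {B0,B3}: {B0} ∩ {B0,B2,B3} = {B0}; idom=B0
  B5: preds {B2,B3}: {B0,B2} ∩ {B0,B2,B3} = {B0,B2}; idom=B2
  B7: preds {B4,B6}: {B0,B1,B4} ∩ {B0,B2,B5,B6} = {B0}; idom=B0
  B8: preds {B6,B7}: {B0,B2,B5,B6} ∩ {B0,B7} = {B0}; idom=B0
  B9: preds {B4,B6,B8}: {B0,B1,B4} ∩ {B0,B2,B5,B6} ∩ {B0,B8} = {B0}; idom=B0

DF walk-up:
  join B2 pred B0: · stop@B0
  join B2 pred B3: B3→B2 stop@B0
  join B5 pred B2: · stop@B2
  join B5 pred B3: B3 stop@B2
  join B7 pred B4: B4→B1 stop@B0
  join B7 pred B6: B6→B5→B2 stop@B0
  join B8 pred B6: B6→B5→B2 stop@B0
  join B8 pred B7: B7 stop@B0
  join B9 pred B4: B4→B1 stop@B0
  join B9 pred B6: B6→B5→B2 stop@B0
  join B9 pred B8: B8 stop@B0
  B0 → ∅
  B1 → {B7,B9}
  B2 → {B2,B7,B8,B9}
  B3 → {B2,B5}
  B4 → {B7,B9}
  B5 → {B7,B8,B9}
  B6 → {B7,B8,B9}
  B7 → {B8}
  B8 → {B9}
  B9 → ∅

φ for w: defs {B8}
  DF⁺ = {B9}

Answer: ["B9"]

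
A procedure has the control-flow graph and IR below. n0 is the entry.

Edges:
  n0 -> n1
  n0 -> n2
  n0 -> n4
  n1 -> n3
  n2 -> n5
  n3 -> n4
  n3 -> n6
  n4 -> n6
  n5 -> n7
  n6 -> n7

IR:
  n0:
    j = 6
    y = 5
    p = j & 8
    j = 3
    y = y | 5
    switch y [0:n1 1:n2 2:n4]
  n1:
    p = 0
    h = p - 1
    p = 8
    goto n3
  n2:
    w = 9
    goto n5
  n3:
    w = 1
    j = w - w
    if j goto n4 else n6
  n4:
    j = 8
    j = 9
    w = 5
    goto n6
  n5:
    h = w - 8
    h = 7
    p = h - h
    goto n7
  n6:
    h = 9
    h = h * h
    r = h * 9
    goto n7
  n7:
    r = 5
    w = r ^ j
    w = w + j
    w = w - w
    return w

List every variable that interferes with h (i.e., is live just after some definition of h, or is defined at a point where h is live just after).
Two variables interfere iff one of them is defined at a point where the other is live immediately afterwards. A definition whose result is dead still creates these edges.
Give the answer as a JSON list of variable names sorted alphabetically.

Answer: ["j"]

Derivation:
def/use:
  n0 def {j,p,y} use ∅
  n1 def {h,p} use ∅
  n2 def {w} use ∅
  n3 def {j,w} use ∅
  n4 def {j,w} use ∅
  n5 def {h,p} use {w}
  n6 def {h,r} use ∅
  n7 def {r,w} use {j}

Backward fixpoint:
  n0: in=∅ out={j}
  n1: in=∅ out=∅
  n2: in={j} out={j,w}
  n3: in=∅ out={j}
  n4: in=∅ out={j}
  n5: in={j,w} out={j}
  n6: in={j} out={j}
  n7: in={j} out=∅

Conflict graph:
  h — {j}
  j — {h,p,r,w,y}
  p — {j,y}
  r — {j}
  w — {j}
  y — {j,p}

N(h) = ["j"]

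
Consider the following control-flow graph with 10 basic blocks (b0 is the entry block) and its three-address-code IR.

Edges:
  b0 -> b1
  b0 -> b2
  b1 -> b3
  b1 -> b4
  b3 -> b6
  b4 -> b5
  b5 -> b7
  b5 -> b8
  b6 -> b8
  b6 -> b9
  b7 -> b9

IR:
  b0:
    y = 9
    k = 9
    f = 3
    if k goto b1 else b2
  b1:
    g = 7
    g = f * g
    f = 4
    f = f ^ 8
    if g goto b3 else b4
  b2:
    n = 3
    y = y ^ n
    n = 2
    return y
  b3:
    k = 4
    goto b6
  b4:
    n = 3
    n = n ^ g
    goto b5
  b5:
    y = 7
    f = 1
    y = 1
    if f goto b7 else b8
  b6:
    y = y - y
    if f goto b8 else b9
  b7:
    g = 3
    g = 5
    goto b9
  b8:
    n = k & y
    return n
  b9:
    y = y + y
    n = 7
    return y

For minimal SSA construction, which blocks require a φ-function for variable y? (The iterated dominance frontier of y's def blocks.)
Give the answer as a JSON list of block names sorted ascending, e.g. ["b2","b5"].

Answer: ["b8", "b9"]

Analysis:
idom tree: b1←b0 b2←b0 b3←b1 b4←b1 b5←b4 b6←b3 b7←b5 b8←b1 b9←b1
Dom at joins:
  b8: preds {b5,b6}: {b0,b1,b4,b5} ∩ {b0,b1,b3,b6} = {b0,b1}; idom=b1
  b9: preds {b6,b7}: {b0,b1,b3,b6} ∩ {b0,b1,b4,b5,b7} = {b0,b1}; idom=b1

Frontier:
  b8←b5: walk b5→b4 to b1
  b8←b6: walk b6→b3 to b1
  b9←b6: walk b6→b3 to b1
  b9←b7: walk b7→b5→b4 to b1
  b0: DF=∅
  b1: DF=∅
  b2: DF=∅
  b3: DF={b8,b9}
  b4: DF={b8,b9}
  b5: DF={b8,b9}
  b6: DF={b8,b9}
  b7: DF={b9}
  b8: DF=∅
  b9: DF=∅

φ for y: defs {b0,b2,b5,b6,b9}
  DF⁺ = {b8,b9}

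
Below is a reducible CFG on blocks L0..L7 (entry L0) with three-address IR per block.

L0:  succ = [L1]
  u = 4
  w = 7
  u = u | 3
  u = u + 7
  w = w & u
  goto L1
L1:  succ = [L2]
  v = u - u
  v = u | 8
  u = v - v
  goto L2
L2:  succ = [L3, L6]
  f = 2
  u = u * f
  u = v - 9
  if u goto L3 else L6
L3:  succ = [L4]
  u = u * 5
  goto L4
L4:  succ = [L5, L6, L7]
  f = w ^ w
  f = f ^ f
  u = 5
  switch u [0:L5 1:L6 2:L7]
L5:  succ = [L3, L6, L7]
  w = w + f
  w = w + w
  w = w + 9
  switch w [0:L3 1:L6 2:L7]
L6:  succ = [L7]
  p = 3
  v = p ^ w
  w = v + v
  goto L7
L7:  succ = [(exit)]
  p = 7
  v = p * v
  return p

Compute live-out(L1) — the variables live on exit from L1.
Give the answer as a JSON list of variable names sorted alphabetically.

Block summaries:
  L0: def={u,w} ue=∅
  L1: def={u,v} ue={u}
  L2: def={f,u} ue={u,v}
  L3: def={u} ue={u}
  L4: def={f,u} ue={w}
  L5: def={w} ue={f,w}
  L6: def={p,v,w} ue={w}
  L7: def={p,v} ue={v}

Backward fixpoint:
  L0 li=∅ lo={u,w}
  L1 li={u,w} lo={u,v,w}
  L2 li={u,v,w} lo={u,v,w}
  L3 li={u,v,w} lo={v,w}
  L4 li={v,w} lo={f,u,v,w}
  L5 li={f,u,v,w} lo={u,v,w}
  L6 li={w} lo={v}
  L7 li={v} lo=∅

live-out(L1) = ["u", "v", "w"]

Answer: ["u", "v", "w"]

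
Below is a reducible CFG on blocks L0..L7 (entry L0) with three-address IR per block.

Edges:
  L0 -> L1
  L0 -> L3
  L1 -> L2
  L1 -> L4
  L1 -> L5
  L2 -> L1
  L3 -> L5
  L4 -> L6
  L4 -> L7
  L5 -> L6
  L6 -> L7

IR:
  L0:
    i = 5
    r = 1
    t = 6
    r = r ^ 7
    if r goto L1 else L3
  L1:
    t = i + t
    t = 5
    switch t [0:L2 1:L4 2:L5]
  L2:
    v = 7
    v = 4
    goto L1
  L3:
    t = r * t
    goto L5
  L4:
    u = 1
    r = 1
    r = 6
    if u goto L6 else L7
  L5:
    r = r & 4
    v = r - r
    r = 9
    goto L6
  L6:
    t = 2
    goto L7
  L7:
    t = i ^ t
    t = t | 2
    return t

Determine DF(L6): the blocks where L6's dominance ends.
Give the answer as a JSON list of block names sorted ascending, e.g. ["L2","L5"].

idom tree: L1←L0 L2←L1 L3←L0 L4←L1 L5←L0 L6←L0 L7←L0
Join-block Dom:
  L1: preds {L0,L2}: {L0} ∩ {L0,L1,L2} = {L0}; idom=L0
  L5: preds {L1,L3}: {L0,L1} ∩ {L0,L3} = {L0}; idom=L0
  L6: preds {L4,L5}: {L0,L1,L4} ∩ {L0,L5} = {L0}; idom=L0
  L7: preds {L4,L6}: {L0,L1,L4} ∩ {L0,L6} = {L0}; idom=L0

DF derivation:
  join L1 pred L0: · stop@L0
  join L1 pred L2: L2→L1 stop@L0
  join L5 pred L1: L1 stop@L0
  join L5 pred L3: L3 stop@L0
  join L6 pred L4: L4→L1 stop@L0
  join L6 pred L5: L5 stop@L0
  join L7 pred L4: L4→L1 stop@L0
  join L7 pred L6: L6 stop@L0
  DF(L0)=∅
  DF(L1)={L1,L5,L6,L7}
  DF(L2)={L1}
  DF(L3)={L5}
  DF(L4)={L6,L7}
  DF(L5)={L6}
  DF(L6)={L7}
  DF(L7)=∅

DF(L6) = ["L7"]

Answer: ["L7"]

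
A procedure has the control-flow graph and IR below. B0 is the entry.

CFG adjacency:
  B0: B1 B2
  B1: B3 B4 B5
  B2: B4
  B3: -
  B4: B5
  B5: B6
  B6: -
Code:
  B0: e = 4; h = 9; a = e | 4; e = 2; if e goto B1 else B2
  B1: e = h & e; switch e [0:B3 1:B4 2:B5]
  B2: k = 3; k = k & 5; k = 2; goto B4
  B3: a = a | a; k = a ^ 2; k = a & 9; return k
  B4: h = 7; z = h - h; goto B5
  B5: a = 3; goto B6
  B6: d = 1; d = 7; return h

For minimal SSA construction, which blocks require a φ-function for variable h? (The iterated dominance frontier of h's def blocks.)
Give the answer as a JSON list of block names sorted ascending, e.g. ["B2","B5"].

Answer: ["B5"]

Analysis:
idom tree: B1←B0 B2←B0 B3←B1 B4←B0 B5←B0 B6←B5
Join-block Dom:
  B4: preds {B1,B2}: {B0,B1} ∩ {B0,B2} = {B0}; idom=B0
  B5: preds {B1,B4}: {B0,B1} ∩ {B0,B4} = {B0}; idom=B0

DF walk-up:
  join B4 pred B1: B1 stop@B0
  join B4 pred B2: B2 stop@B0
  join B5 pred B1: B1 stop@B0
  join B5 pred B4: B4 stop@B0
  DF(B0)=∅
  DF(B1)={B4,B5}
  DF(B2)={B4}
  DF(B3)=∅
  DF(B4)={B5}
  DF(B5)=∅
  DF(B6)=∅

φ for h: defs {B0,B4}
  DF⁺ = {B5}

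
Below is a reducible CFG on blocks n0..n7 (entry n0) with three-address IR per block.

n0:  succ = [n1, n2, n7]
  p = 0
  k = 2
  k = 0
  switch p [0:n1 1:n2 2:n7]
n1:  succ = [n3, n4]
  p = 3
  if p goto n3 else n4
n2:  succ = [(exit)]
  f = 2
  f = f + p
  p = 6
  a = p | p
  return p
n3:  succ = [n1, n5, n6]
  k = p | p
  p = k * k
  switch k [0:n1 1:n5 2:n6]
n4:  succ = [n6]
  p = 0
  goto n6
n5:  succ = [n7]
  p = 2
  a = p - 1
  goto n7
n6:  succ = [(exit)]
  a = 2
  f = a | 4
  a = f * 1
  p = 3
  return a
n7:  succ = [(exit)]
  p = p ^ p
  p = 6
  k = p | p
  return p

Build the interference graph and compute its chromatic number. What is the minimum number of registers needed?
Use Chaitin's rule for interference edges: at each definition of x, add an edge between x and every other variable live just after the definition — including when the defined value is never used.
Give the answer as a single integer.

Per-block:
  n0 def {k,p} use ∅
  n1 def {p} use ∅
  n2 def {a,f,p} use {p}
  n3 def {k,p} use {p}
  n4 def {p} use ∅
  n5 def {a,p} use ∅
  n6 def {a,f,p} use ∅
  n7 def {k,p} use {p}

Liveness:
  n0: in=∅ out={p}
  n1: in=∅ out={p}
  n2: in={p} out=∅
  n3: in={p} out=∅
  n4: in=∅ out=∅
  n5: in=∅ out={p}
  n6: in=∅ out=∅
  n7: in={p} out=∅

Interfere edges:
  a↔{p}
  f↔{p}
  k↔{p}
  p↔{a,f,k}

Colouring:
  {a,p} pairwise interfere (2-clique) ⇒ χ ≥ 2
  2-colouring: R0={p}  R1={a,f,k}
  χ = 2

Answer: 2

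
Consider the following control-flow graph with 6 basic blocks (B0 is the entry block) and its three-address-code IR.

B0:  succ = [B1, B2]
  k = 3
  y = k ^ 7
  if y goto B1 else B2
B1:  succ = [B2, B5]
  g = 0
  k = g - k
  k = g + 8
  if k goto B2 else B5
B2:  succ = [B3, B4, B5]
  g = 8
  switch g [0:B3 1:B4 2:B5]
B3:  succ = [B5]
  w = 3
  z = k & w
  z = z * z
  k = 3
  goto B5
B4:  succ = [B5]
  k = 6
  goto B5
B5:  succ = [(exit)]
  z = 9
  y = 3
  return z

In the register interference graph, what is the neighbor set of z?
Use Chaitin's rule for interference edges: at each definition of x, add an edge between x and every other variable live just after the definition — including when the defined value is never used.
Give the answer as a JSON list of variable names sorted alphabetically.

Answer: ["y"]

Analysis:
def/use:
  B0: {k,y} / ∅
  B1: {g,k} / {k}
  B2: {g} / ∅
  B3: {k,w,z} / {k}
  B4: {k} / ∅
  B5: {y,z} / ∅

Backward fixpoint:
  live B0: ∅→{k}
  live B1: {k}→{k}
  live B2: {k}→{k}
  live B3: {k}→∅
  live B4: ∅→∅
  live B5: ∅→∅

Conflict graph:
  g — {k}
  k — {g,w,y}
  w — {k}
  y — {k,z}
  z — {y}

N(z) = ["y"]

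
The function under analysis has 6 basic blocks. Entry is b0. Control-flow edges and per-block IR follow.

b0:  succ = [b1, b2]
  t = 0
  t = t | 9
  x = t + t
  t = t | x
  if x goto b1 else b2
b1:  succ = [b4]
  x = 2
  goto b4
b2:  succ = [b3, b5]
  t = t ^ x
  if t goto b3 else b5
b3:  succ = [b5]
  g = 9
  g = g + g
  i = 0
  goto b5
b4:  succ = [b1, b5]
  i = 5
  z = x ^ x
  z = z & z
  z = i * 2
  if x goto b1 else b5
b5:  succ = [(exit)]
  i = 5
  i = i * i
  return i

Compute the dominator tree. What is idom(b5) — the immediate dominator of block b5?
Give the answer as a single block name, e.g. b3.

Answer: b0

Derivation:
idom tree: b1←b0 b2←b0 b3←b2 b4←b1 b5←b0
Dom∩ at merges:
  b1: preds {b0,b4}: {b0} ∩ {b0,b1,b4} = {b0}; idom=b0
  b5: preds {b2,b3,b4}: {b0,b2} ∩ {b0,b2,b3} ∩ {b0,b1,b4} = {b0}; idom=b0

idom(b5) = b0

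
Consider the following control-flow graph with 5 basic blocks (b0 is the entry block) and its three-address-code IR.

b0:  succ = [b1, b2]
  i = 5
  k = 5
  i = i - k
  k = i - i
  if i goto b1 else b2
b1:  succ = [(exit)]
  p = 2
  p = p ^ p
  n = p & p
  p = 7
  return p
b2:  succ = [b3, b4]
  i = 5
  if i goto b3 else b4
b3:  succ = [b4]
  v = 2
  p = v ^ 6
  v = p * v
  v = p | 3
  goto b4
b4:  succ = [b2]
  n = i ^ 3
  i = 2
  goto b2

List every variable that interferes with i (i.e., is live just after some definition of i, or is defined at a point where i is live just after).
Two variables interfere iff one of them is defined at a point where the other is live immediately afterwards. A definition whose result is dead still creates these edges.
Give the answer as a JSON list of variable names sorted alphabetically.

Block summaries:
  b0: {i,k} / ∅
  b1: {n,p} / ∅
  b2: {i} / ∅
  b3: {p,v} / ∅
  b4: {i,n} / {i}

Backward fixpoint:
  b0 li=∅ lo=∅
  b1 li=∅ lo=∅
  b2 li=∅ lo={i}
  b3 li={i} lo={i}
  b4 li={i} lo=∅

Conflict graph:
  i — {k,p,v}
  k — {i}
  n — ∅
  p — {i,v}
  v — {i,p}

N(i) = ["k", "p", "v"]

Answer: ["k", "p", "v"]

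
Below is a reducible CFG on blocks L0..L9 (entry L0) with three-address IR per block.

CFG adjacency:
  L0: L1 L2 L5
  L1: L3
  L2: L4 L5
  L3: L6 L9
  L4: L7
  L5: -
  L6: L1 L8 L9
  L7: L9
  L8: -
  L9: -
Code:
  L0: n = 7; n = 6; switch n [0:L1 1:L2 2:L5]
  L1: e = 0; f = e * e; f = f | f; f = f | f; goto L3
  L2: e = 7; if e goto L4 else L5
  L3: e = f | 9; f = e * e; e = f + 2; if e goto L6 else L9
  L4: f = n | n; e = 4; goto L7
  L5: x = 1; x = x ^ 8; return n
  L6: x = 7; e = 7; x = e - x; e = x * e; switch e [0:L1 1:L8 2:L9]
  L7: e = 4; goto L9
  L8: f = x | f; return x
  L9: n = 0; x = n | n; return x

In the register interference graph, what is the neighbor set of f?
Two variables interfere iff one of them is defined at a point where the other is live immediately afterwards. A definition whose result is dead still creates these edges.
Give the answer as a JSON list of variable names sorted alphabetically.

Answer: ["e", "x"]

Working:
def/use:
  L0 def {n} use ∅
  L1 def {e,f} use ∅
  L2 def {e} use ∅
  L3 def {e,f} use {f}
  L4 def {e,f} use {n}
  L5 def {x} use {n}
  L6 def {e,x} use ∅
  L7 def {e} use ∅
  L8 def {f} use {f,x}
  L9 def {n,x} use ∅

Live sets:
  L0 li=∅ lo={n}
  L1 li=∅ lo={f}
  L2 li={n} lo={n}
  L3 li={f} lo={f}
  L4 li={n} lo=∅
  L5 li={n} lo=∅
  L6 li={f} lo={f,x}
  L7 li=∅ lo=∅
  L8 li={f,x} lo=∅
  L9 li=∅ lo=∅

Interference:
  e↔{f,n,x}
  f↔{e,x}
  n↔{e,x}
  x↔{e,f,n}

N(f) = ["e", "x"]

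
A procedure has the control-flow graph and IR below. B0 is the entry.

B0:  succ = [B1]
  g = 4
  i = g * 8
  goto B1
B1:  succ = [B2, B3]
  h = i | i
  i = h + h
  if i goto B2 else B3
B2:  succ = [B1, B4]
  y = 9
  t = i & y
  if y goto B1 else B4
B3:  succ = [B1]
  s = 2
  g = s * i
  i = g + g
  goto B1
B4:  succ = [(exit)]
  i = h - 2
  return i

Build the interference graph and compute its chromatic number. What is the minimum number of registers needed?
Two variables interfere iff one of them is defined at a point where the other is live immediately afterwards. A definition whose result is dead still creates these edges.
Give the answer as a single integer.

Answer: 4

Working:
Per-block:
  B0: {g,i} / ∅
  B1: {h,i} / {i}
  B2: {t,y} / {i}
  B3: {g,i,s} / {i}
  B4: {i} / {h}

Liveness:
  live B0: ∅→{i}
  live B1: {i}→{h,i}
  live B2: {h,i}→{h,i}
  live B3: {i}→{i}
  live B4: {h}→∅

Conflict graph:
  g↔∅
  h↔{i,t,y}
  i↔{h,s,t,y}
  s↔{i}
  t↔{h,i,y}
  y↔{h,i,t}

Registers:
  clique {h,i,t,y} ⇒ need ≥ 4
  assign g→c0 h→c1 i→c0 s→c1 t→c2 y→c3 — no edge inside a register ⇒ χ ≤ 4
  χ = 4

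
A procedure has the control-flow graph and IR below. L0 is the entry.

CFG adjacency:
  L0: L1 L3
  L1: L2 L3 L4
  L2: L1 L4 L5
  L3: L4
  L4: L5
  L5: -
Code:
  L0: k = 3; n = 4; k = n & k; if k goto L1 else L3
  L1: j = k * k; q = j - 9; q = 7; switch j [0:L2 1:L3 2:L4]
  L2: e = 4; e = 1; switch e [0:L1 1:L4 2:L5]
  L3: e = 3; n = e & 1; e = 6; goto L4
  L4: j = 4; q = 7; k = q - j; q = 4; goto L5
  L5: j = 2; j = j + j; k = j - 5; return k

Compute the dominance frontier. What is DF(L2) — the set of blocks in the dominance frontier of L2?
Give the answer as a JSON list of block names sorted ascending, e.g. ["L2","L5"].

idom tree: L1←L0 L2←L1 L3←L0 L4←L0 L5←L0
Dom at joins:
  L1: preds {L0,L2}: {L0} ∩ {L0,L1,L2} = {L0}; idom=L0
  L3: preds {L0,L1}: {L0} ∩ {L0,L1} = {L0}; idom=L0
  L4: preds {L1,L2,L3}: {L0,L1} ∩ {L0,L1,L2} ∩ {L0,L3} = {L0}; idom=L0
  L5: preds {L2,L4}: {L0,L1,L2} ∩ {L0,L4} = {L0}; idom=L0

DF derivation:
  L1←L0: walk · to L0
  L1←L2: walk L2→L1 to L0
  L3←L0: walk · to L0
  L3←L1: walk L1 to L0
  L4←L1: walk L1 to L0
  L4←L2: walk L2→L1 to L0
  L4←L3: walk L3 to L0
  L5←L2: walk L2→L1 to L0
  L5←L4: walk L4 to L0
  L0 → ∅
  L1 → {L1,L3,L4,L5}
  L2 → {L1,L4,L5}
  L3 → {L4}
  L4 → {L5}
  L5 → ∅

DF(L2) = ["L1", "L4", "L5"]

Answer: ["L1", "L4", "L5"]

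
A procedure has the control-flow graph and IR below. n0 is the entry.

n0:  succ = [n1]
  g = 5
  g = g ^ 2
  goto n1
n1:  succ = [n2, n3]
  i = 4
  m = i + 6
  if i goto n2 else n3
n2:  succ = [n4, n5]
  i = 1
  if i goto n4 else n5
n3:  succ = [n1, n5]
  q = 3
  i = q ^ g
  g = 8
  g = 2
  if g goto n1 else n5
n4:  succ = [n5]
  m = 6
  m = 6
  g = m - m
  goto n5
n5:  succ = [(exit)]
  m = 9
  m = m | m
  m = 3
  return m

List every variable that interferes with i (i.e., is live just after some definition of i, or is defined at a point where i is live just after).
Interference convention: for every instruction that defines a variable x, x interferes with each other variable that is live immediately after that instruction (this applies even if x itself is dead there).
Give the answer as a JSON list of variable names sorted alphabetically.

Answer: ["g", "m"]

Working:
Per-block:
  n0: def={g} ue=∅
  n1: def={i,m} ue=∅
  n2: def={i} ue=∅
  n3: def={g,i,q} ue={g}
  n4: def={g,m} ue=∅
  n5: def={m} ue=∅

Backward fixpoint:
  live n0: ∅→{g}
  live n1: {g}→{g}
  live n2: ∅→∅
  live n3: {g}→{g}
  live n4: ∅→∅
  live n5: ∅→∅

Conflict graph:
  g: {i,m,q}
  i: {g,m}
  m: {g,i}
  q: {g}

N(i) = ["g", "m"]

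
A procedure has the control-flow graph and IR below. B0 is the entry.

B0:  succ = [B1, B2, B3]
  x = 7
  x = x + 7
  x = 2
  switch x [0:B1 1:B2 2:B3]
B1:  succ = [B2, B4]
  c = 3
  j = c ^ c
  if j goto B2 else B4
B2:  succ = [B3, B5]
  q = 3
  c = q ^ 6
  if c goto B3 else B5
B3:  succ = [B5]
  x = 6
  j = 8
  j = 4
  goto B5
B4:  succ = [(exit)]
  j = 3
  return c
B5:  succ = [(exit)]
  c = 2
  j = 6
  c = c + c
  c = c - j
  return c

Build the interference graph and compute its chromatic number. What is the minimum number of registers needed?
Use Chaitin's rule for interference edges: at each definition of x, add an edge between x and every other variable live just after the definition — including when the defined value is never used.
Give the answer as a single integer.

Block summaries:
  B0: def={x} ue=∅
  B1: def={c,j} ue=∅
  B2: def={c,q} ue=∅
  B3: def={j,x} ue=∅
  B4: def={j} ue={c}
  B5: def={c,j} ue=∅

Backward fixpoint:
  B0 li=∅ lo=∅
  B1 li=∅ lo={c}
  B2 li=∅ lo=∅
  B3 li=∅ lo=∅
  B4 li={c} lo=∅
  B5 li=∅ lo=∅

Interference:
  c↔{j}
  j↔{c}
  q↔∅
  x↔∅

Chromatic number:
  {c,j} pairwise interfere (2-clique) ⇒ χ ≥ 2
  assign c→R0 j→R1 q→R0 x→R0 — no edge inside a register ⇒ χ ≤ 2
  χ = 2

Answer: 2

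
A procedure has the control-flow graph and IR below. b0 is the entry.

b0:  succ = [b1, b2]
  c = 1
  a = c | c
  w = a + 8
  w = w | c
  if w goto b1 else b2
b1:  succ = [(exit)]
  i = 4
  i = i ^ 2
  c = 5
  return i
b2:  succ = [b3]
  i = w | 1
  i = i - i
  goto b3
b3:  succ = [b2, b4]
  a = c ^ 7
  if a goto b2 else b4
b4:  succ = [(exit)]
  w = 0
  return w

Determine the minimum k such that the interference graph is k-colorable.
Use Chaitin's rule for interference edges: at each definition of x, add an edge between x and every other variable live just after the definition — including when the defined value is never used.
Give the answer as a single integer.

Answer: 3

Analysis:
def/use:
  b0: {a,c,w} / ∅
  b1: {c,i} / ∅
  b2: {i} / {w}
  b3: {a} / {c}
  b4: {w} / ∅

Liveness:
  b0 li=∅ lo={c,w}
  b1 li=∅ lo=∅
  b2 li={c,w} lo={c,w}
  b3 li={c,w} lo={c,w}
  b4 li=∅ lo=∅

Conflict graph:
  a: {c,w}
  c: {a,i,w}
  i: {c,w}
  w: {a,c,i}

Registers:
  clique {a,c,w} ⇒ need ≥ 3
  assign a→c2 c→c0 i→c2 w→c1 — no edge inside a register ⇒ χ ≤ 3
  χ = 3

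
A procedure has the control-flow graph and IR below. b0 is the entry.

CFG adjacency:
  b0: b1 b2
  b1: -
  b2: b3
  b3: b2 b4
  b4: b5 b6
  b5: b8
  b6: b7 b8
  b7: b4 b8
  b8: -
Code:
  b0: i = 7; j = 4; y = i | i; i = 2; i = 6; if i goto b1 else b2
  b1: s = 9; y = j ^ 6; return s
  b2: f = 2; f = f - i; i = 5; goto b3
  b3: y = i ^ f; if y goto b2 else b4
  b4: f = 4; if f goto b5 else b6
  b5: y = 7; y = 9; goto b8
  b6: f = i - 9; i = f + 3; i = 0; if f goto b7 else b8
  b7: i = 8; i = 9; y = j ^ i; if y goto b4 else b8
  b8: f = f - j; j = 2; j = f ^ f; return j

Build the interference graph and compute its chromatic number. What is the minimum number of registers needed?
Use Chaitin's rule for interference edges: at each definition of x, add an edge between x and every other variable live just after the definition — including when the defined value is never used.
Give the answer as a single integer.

Block summaries:
  b0: def={i,j,y} ue=∅
  b1: def={s,y} ue={j}
  b2: def={f,i} ue={i}
  b3: def={y} ue={f,i}
  b4: def={f} ue=∅
  b5: def={y} ue=∅
  b6: def={f,i} ue={i}
  b7: def={i,y} ue={j}
  b8: def={f,j} ue={f,j}

Liveness:
  b0 li=∅ lo={i,j}
  b1 li={j} lo=∅
  b2 li={i,j} lo={f,i,j}
  b3 li={f,i,j} lo={i,j}
  b4 li={i,j} lo={f,i,j}
  b5 li={f,j} lo={f,j}
  b6 li={i,j} lo={f,j}
  b7 li={f,j} lo={f,i,j}
  b8 li={f,j} lo=∅

Interfere edges:
  f: {i,j,y}
  i: {f,j,y}
  j: {f,i,s,y}
  s: {j,y}
  y: {f,i,j,s}

Colouring:
  clique {f,i,j,y} ⇒ need ≥ 4
  4-colouring: r0={j}  r1={y}  r2={f,s}  r3={i}
  χ = 4

Answer: 4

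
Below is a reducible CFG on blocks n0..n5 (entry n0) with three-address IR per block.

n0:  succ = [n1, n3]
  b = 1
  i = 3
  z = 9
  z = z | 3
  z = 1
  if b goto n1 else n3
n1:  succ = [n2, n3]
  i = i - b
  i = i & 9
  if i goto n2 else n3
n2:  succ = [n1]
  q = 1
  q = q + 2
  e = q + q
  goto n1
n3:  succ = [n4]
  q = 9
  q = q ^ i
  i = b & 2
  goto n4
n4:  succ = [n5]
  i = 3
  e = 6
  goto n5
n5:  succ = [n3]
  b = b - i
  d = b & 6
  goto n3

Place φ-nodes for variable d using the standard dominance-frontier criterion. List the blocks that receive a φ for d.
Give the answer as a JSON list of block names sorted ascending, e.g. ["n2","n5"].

idom tree: n1←n0 n2←n1 n3←n0 n4←n3 n5←n4
Dom∩ at merges:
  n1: preds {n0,n2}: {n0} ∩ {n0,n1,n2} = {n0}; idom=n0
  n3: preds {n0,n1,n5}: {n0} ∩ {n0,n1} ∩ {n0,n3,n4,n5} = {n0}; idom=n0

Frontier:
  n1←n0: walk · to n0
  n1←n2: walk n2→n1 to n0
  n3←n0: walk · to n0
  n3←n1: walk n1 to n0
  n3←n5: walk n5→n4→n3 to n0
  DF(n0)=∅
  DF(n1)={n1,n3}
  DF(n2)={n1}
  DF(n3)={n3}
  DF(n4)={n3}
  DF(n5)={n3}

φ for d: defs {n5}
  DF⁺ = {n3}

Answer: ["n3"]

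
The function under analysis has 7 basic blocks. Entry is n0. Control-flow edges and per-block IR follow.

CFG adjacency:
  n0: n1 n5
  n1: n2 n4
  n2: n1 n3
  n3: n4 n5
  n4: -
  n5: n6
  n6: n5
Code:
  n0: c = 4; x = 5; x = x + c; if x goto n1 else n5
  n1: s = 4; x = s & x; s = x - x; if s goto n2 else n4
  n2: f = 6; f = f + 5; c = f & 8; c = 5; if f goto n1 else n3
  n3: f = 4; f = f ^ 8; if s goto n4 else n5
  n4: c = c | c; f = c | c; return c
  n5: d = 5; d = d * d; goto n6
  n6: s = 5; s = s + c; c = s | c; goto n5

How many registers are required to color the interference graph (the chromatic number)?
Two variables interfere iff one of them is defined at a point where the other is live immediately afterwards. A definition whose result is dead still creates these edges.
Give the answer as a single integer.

Answer: 4

Working:
Per-block:
  n0: {c,x} / ∅
  n1: {s,x} / {x}
  n2: {c,f} / ∅
  n3: {f} / {s}
  n4: {c,f} / {c}
  n5: {d} / ∅
  n6: {c,s} / {c}

Liveness:
  n0 li=∅ lo={c,x}
  n1 li={c,x} lo={c,s,x}
  n2 li={s,x} lo={c,s,x}
  n3 li={c,s} lo={c}
  n4 li={c} lo=∅
  n5 li={c} lo={c}
  n6 li={c} lo={c}

Conflict graph:
  c — {d,f,s,x}
  d — {c}
  f — {c,s,x}
  s — {c,f,x}
  x — {c,f,s}

Colouring:
  {c,f,s,x} pairwise interfere (4-clique) ⇒ χ ≥ 4
  assign c→R0 d→R1 f→R1 s→R2 x→R3 — no edge inside a register ⇒ χ ≤ 4
  χ = 4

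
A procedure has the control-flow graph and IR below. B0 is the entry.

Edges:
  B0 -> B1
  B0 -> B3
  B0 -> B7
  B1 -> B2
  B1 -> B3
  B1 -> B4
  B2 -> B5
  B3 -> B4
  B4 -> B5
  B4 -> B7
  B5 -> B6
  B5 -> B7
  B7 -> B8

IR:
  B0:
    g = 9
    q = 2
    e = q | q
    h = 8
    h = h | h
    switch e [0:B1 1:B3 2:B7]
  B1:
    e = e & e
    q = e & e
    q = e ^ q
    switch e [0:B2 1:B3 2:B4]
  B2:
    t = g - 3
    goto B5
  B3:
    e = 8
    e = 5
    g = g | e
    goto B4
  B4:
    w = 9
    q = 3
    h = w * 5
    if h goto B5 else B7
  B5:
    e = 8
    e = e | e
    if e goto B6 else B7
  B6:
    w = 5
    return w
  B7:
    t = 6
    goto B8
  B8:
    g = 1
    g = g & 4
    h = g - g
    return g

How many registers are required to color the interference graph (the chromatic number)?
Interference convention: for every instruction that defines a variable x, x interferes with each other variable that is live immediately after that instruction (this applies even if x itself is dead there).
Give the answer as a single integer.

Answer: 3

Working:
Block summaries:
  B0: {e,g,h,q} / ∅
  B1: {e,q} / {e}
  B2: {t} / {g}
  B3: {e,g} / {g}
  B4: {h,q,w} / ∅
  B5: {e} / ∅
  B6: {w} / ∅
  B7: {t} / ∅
  B8: {g,h} / ∅

Live sets:
  B0: in=∅ out={e,g}
  B1: in={e,g} out={g}
  B2: in={g} out=∅
  B3: in={g} out=∅
  B4: in=∅ out=∅
  B5: in=∅ out=∅
  B6: in=∅ out=∅
  B7: in=∅ out=∅
  B8: in=∅ out=∅

Conflict graph:
  e — {g,h,q}
  g — {e,h,q}
  h — {e,g}
  q — {e,g,w}
  t — ∅
  w — {q}

Colouring:
  {e,g,h} pairwise interfere (3-clique) ⇒ χ ≥ 3
  3-colouring: R0={e,t,w}  R1={g}  R2={h,q}
  χ = 3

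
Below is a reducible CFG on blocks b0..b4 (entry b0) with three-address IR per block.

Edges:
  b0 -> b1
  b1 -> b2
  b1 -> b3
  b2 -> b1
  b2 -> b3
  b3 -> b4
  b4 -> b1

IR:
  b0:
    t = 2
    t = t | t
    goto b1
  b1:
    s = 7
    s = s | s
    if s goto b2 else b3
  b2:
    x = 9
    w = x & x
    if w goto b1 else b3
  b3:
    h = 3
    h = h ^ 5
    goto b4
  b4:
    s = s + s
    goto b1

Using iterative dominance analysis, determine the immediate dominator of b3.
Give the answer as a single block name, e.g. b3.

idom tree: b1←b0 b2←b1 b3←b1 b4←b3
Dom∩ at merges:
  b1: preds {b0,b2,b4}: {b0} ∩ {b0,b1,b2} ∩ {b0,b1,b3,b4} = {b0}; idom=b0
  b3: preds {b1,b2}: {b0,b1} ∩ {b0,b1,b2} = {b0,b1}; idom=b1

idom(b3) = b1

Answer: b1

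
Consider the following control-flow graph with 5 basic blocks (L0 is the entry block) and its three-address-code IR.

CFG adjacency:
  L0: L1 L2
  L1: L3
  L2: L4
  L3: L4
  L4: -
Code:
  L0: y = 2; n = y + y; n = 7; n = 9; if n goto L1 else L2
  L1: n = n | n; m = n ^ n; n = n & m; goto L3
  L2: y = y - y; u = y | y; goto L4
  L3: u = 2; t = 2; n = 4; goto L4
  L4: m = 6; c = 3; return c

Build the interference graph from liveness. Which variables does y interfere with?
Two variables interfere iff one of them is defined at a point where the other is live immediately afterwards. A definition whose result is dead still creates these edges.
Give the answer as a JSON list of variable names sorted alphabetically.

Answer: ["n"]

Derivation:
def/use:
  L0 def {n,y} use ∅
  L1 def {m,n} use {n}
  L2 def {u,y} use {y}
  L3 def {n,t,u} use ∅
  L4 def {c,m} use ∅

Backward fixpoint:
  live L0: ∅→{n,y}
  live L1: {n}→∅
  live L2: {y}→∅
  live L3: ∅→∅
  live L4: ∅→∅

Interfere edges:
  c↔∅
  m↔{n}
  n↔{m,y}
  t↔∅
  u↔∅
  y↔{n}

N(y) = ["n"]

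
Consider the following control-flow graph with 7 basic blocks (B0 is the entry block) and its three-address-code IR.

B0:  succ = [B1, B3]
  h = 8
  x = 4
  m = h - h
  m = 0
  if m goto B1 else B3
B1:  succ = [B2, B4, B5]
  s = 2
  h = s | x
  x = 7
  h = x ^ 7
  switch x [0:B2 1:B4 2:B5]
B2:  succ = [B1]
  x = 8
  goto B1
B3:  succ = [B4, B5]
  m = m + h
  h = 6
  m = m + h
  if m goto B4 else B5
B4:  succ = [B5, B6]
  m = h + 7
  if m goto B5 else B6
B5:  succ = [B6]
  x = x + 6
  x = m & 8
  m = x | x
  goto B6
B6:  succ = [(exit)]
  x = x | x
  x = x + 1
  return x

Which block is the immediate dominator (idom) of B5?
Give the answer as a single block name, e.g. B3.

Answer: B0

Derivation:
idom tree: B1←B0 B2←B1 B3←B0 B4←B0 B5←B0 B6←B0
Dom∩ at merges:
  B1: preds {B0,B2}: {B0} ∩ {B0,B1,B2} = {B0}; idom=B0
  B4: preds {B1,B3}: {B0,B1} ∩ {B0,B3} = {B0}; idom=B0
  B5: preds {B1,B3,B4}: {B0,B1} ∩ {B0,B3} ∩ {B0,B4} = {B0}; idom=B0
  B6: preds {B4,B5}: {B0,B4} ∩ {B0,B5} = {B0}; idom=B0

idom(B5) = B0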